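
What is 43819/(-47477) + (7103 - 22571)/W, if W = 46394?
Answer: -1383656461/1101323969 ≈ -1.2564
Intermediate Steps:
43819/(-47477) + (7103 - 22571)/W = 43819/(-47477) + (7103 - 22571)/46394 = 43819*(-1/47477) - 15468*1/46394 = -43819/47477 - 7734/23197 = -1383656461/1101323969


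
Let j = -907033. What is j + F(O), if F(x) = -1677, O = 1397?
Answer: -908710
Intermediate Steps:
j + F(O) = -907033 - 1677 = -908710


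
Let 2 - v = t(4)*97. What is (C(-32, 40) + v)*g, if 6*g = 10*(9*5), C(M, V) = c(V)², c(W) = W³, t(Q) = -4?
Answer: 307200029250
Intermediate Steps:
C(M, V) = V⁶ (C(M, V) = (V³)² = V⁶)
v = 390 (v = 2 - (-4)*97 = 2 - 1*(-388) = 2 + 388 = 390)
g = 75 (g = (10*(9*5))/6 = (10*45)/6 = (⅙)*450 = 75)
(C(-32, 40) + v)*g = (40⁶ + 390)*75 = (4096000000 + 390)*75 = 4096000390*75 = 307200029250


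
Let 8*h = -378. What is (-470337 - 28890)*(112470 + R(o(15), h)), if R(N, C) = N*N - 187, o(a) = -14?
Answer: -56152553733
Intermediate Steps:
h = -189/4 (h = (1/8)*(-378) = -189/4 ≈ -47.250)
R(N, C) = -187 + N**2 (R(N, C) = N**2 - 187 = -187 + N**2)
(-470337 - 28890)*(112470 + R(o(15), h)) = (-470337 - 28890)*(112470 + (-187 + (-14)**2)) = -499227*(112470 + (-187 + 196)) = -499227*(112470 + 9) = -499227*112479 = -56152553733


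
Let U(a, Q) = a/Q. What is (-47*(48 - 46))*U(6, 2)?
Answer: -282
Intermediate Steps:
(-47*(48 - 46))*U(6, 2) = (-47*(48 - 46))*(6/2) = (-47*2)*(6*(½)) = -94*3 = -282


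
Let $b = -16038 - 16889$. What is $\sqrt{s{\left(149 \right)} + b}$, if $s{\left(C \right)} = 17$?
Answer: $i \sqrt{32910} \approx 181.41 i$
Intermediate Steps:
$b = -32927$
$\sqrt{s{\left(149 \right)} + b} = \sqrt{17 - 32927} = \sqrt{-32910} = i \sqrt{32910}$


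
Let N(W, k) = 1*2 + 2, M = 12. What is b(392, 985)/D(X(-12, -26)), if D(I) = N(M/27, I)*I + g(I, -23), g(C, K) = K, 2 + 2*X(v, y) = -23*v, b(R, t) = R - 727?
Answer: -67/105 ≈ -0.63809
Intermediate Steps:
b(R, t) = -727 + R
X(v, y) = -1 - 23*v/2 (X(v, y) = -1 + (-23*v)/2 = -1 - 23*v/2)
N(W, k) = 4 (N(W, k) = 2 + 2 = 4)
D(I) = -23 + 4*I (D(I) = 4*I - 23 = -23 + 4*I)
b(392, 985)/D(X(-12, -26)) = (-727 + 392)/(-23 + 4*(-1 - 23/2*(-12))) = -335/(-23 + 4*(-1 + 138)) = -335/(-23 + 4*137) = -335/(-23 + 548) = -335/525 = -335*1/525 = -67/105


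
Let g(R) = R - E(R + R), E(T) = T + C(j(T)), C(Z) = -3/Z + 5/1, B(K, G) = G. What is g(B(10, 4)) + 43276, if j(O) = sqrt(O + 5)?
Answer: 43267 + 3*sqrt(13)/13 ≈ 43268.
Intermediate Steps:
j(O) = sqrt(5 + O)
C(Z) = 5 - 3/Z (C(Z) = -3/Z + 5*1 = -3/Z + 5 = 5 - 3/Z)
E(T) = 5 + T - 3/sqrt(5 + T) (E(T) = T + (5 - 3/sqrt(5 + T)) = 5 + T - 3/sqrt(5 + T))
g(R) = -5 - R + 3/sqrt(5 + 2*R) (g(R) = R - (5 + (R + R) - 3/sqrt(5 + (R + R))) = R - (5 + 2*R - 3/sqrt(5 + 2*R)) = R - (5 - 3/sqrt(5 + 2*R) + 2*R) = R + (-5 - 2*R + 3/sqrt(5 + 2*R)) = -5 - R + 3/sqrt(5 + 2*R))
g(B(10, 4)) + 43276 = (-5 - 1*4 + 3/sqrt(5 + 2*4)) + 43276 = (-5 - 4 + 3/sqrt(5 + 8)) + 43276 = (-5 - 4 + 3/sqrt(13)) + 43276 = (-5 - 4 + 3*(sqrt(13)/13)) + 43276 = (-5 - 4 + 3*sqrt(13)/13) + 43276 = (-9 + 3*sqrt(13)/13) + 43276 = 43267 + 3*sqrt(13)/13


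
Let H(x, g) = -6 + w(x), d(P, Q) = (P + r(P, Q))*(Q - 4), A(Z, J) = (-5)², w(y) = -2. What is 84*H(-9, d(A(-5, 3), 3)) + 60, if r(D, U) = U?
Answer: -612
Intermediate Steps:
A(Z, J) = 25
d(P, Q) = (-4 + Q)*(P + Q) (d(P, Q) = (P + Q)*(Q - 4) = (P + Q)*(-4 + Q) = (-4 + Q)*(P + Q))
H(x, g) = -8 (H(x, g) = -6 - 2 = -8)
84*H(-9, d(A(-5, 3), 3)) + 60 = 84*(-8) + 60 = -672 + 60 = -612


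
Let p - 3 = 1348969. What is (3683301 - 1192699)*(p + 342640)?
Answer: 4213132230424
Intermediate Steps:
p = 1348972 (p = 3 + 1348969 = 1348972)
(3683301 - 1192699)*(p + 342640) = (3683301 - 1192699)*(1348972 + 342640) = 2490602*1691612 = 4213132230424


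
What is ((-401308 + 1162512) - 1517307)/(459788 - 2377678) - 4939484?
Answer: -9473386212657/1917890 ≈ -4.9395e+6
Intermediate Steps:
((-401308 + 1162512) - 1517307)/(459788 - 2377678) - 4939484 = (761204 - 1517307)/(-1917890) - 4939484 = -756103*(-1/1917890) - 4939484 = 756103/1917890 - 4939484 = -9473386212657/1917890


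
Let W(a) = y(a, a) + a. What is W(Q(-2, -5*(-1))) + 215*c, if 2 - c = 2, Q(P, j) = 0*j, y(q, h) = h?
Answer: 0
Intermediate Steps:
Q(P, j) = 0
c = 0 (c = 2 - 1*2 = 2 - 2 = 0)
W(a) = 2*a (W(a) = a + a = 2*a)
W(Q(-2, -5*(-1))) + 215*c = 2*0 + 215*0 = 0 + 0 = 0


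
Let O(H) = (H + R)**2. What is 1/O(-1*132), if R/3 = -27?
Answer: 1/45369 ≈ 2.2041e-5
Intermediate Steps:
R = -81 (R = 3*(-27) = -81)
O(H) = (-81 + H)**2 (O(H) = (H - 81)**2 = (-81 + H)**2)
1/O(-1*132) = 1/((-81 - 1*132)**2) = 1/((-81 - 132)**2) = 1/((-213)**2) = 1/45369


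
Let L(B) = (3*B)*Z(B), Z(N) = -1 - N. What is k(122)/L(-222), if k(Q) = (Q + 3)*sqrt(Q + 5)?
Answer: -125*sqrt(127)/147186 ≈ -0.0095707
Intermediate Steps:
k(Q) = sqrt(5 + Q)*(3 + Q) (k(Q) = (3 + Q)*sqrt(5 + Q) = sqrt(5 + Q)*(3 + Q))
L(B) = 3*B*(-1 - B) (L(B) = (3*B)*(-1 - B) = 3*B*(-1 - B))
k(122)/L(-222) = (sqrt(5 + 122)*(3 + 122))/((-3*(-222)*(1 - 222))) = (sqrt(127)*125)/((-3*(-222)*(-221))) = (125*sqrt(127))/(-147186) = (125*sqrt(127))*(-1/147186) = -125*sqrt(127)/147186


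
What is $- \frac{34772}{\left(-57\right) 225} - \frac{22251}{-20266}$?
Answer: $\frac{990058427}{259911450} \approx 3.8092$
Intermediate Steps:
$- \frac{34772}{\left(-57\right) 225} - \frac{22251}{-20266} = - \frac{34772}{-12825} - - \frac{22251}{20266} = \left(-34772\right) \left(- \frac{1}{12825}\right) + \frac{22251}{20266} = \frac{34772}{12825} + \frac{22251}{20266} = \frac{990058427}{259911450}$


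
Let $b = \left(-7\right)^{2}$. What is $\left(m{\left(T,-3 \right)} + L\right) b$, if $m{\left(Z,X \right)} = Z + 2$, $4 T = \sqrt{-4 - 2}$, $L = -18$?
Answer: $-784 + \frac{49 i \sqrt{6}}{4} \approx -784.0 + 30.006 i$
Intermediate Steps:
$T = \frac{i \sqrt{6}}{4}$ ($T = \frac{\sqrt{-4 - 2}}{4} = \frac{\sqrt{-6}}{4} = \frac{i \sqrt{6}}{4} \approx 0.61237 i$)
$m{\left(Z,X \right)} = 2 + Z$
$b = 49$
$\left(m{\left(T,-3 \right)} + L\right) b = \left(\left(2 + \frac{i \sqrt{6}}{4}\right) - 18\right) 49 = \left(-16 + \frac{i \sqrt{6}}{4}\right) 49 = -784 + \frac{49 i \sqrt{6}}{4}$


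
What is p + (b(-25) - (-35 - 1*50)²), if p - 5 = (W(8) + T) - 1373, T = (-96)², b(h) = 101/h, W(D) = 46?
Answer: 16624/25 ≈ 664.96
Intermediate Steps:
T = 9216
p = 7894 (p = 5 + ((46 + 9216) - 1373) = 5 + (9262 - 1373) = 5 + 7889 = 7894)
p + (b(-25) - (-35 - 1*50)²) = 7894 + (101/(-25) - (-35 - 1*50)²) = 7894 + (101*(-1/25) - (-35 - 50)²) = 7894 + (-101/25 - 1*(-85)²) = 7894 + (-101/25 - 1*7225) = 7894 + (-101/25 - 7225) = 7894 - 180726/25 = 16624/25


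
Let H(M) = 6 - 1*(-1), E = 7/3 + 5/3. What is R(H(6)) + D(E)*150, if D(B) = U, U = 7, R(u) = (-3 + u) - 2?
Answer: 1052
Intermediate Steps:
E = 4 (E = 7*(⅓) + 5*(⅓) = 7/3 + 5/3 = 4)
H(M) = 7 (H(M) = 6 + 1 = 7)
R(u) = -5 + u
D(B) = 7
R(H(6)) + D(E)*150 = (-5 + 7) + 7*150 = 2 + 1050 = 1052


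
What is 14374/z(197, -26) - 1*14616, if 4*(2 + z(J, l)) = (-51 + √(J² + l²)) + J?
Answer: -306700104/20441 + 57496*√39485/20441 ≈ -14445.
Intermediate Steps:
z(J, l) = -59/4 + J/4 + √(J² + l²)/4 (z(J, l) = -2 + ((-51 + √(J² + l²)) + J)/4 = -2 + (-51 + J + √(J² + l²))/4 = -2 + (-51/4 + J/4 + √(J² + l²)/4) = -59/4 + J/4 + √(J² + l²)/4)
14374/z(197, -26) - 1*14616 = 14374/(-59/4 + (¼)*197 + √(197² + (-26)²)/4) - 1*14616 = 14374/(-59/4 + 197/4 + √(38809 + 676)/4) - 14616 = 14374/(-59/4 + 197/4 + √39485/4) - 14616 = 14374/(69/2 + √39485/4) - 14616 = -14616 + 14374/(69/2 + √39485/4)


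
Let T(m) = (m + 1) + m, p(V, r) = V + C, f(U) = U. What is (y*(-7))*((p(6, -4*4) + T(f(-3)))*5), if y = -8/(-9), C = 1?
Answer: -560/9 ≈ -62.222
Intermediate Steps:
p(V, r) = 1 + V (p(V, r) = V + 1 = 1 + V)
y = 8/9 (y = -8*(-1/9) = 8/9 ≈ 0.88889)
T(m) = 1 + 2*m (T(m) = (1 + m) + m = 1 + 2*m)
(y*(-7))*((p(6, -4*4) + T(f(-3)))*5) = ((8/9)*(-7))*(((1 + 6) + (1 + 2*(-3)))*5) = -56*(7 + (1 - 6))*5/9 = -56*(7 - 5)*5/9 = -112*5/9 = -56/9*10 = -560/9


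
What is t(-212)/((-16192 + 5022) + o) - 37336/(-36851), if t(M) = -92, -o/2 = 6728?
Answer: 461413314/453746363 ≈ 1.0169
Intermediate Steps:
o = -13456 (o = -2*6728 = -13456)
t(-212)/((-16192 + 5022) + o) - 37336/(-36851) = -92/((-16192 + 5022) - 13456) - 37336/(-36851) = -92/(-11170 - 13456) - 37336*(-1/36851) = -92/(-24626) + 37336/36851 = -92*(-1/24626) + 37336/36851 = 46/12313 + 37336/36851 = 461413314/453746363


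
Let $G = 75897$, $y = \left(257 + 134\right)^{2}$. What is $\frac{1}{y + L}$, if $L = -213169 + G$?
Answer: $\frac{1}{15609} \approx 6.4066 \cdot 10^{-5}$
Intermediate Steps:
$y = 152881$ ($y = 391^{2} = 152881$)
$L = -137272$ ($L = -213169 + 75897 = -137272$)
$\frac{1}{y + L} = \frac{1}{152881 - 137272} = \frac{1}{15609}$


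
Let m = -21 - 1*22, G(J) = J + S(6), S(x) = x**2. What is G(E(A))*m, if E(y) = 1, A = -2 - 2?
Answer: -1591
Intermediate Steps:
A = -4
G(J) = 36 + J (G(J) = J + 6**2 = J + 36 = 36 + J)
m = -43 (m = -21 - 22 = -43)
G(E(A))*m = (36 + 1)*(-43) = 37*(-43) = -1591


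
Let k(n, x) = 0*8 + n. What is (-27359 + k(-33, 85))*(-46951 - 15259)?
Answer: 1704056320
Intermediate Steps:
k(n, x) = n (k(n, x) = 0 + n = n)
(-27359 + k(-33, 85))*(-46951 - 15259) = (-27359 - 33)*(-46951 - 15259) = -27392*(-62210) = 1704056320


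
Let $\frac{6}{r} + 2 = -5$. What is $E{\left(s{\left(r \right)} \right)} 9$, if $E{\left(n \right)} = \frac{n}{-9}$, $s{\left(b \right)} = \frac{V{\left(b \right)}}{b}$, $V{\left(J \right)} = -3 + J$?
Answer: $- \frac{9}{2} \approx -4.5$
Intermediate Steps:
$r = - \frac{6}{7}$ ($r = \frac{6}{-2 - 5} = \frac{6}{-7} = 6 \left(- \frac{1}{7}\right) = - \frac{6}{7} \approx -0.85714$)
$s{\left(b \right)} = \frac{-3 + b}{b}$
$E{\left(n \right)} = - \frac{n}{9}$ ($E{\left(n \right)} = n \left(- \frac{1}{9}\right) = - \frac{n}{9}$)
$E{\left(s{\left(r \right)} \right)} 9 = - \frac{\frac{1}{- \frac{6}{7}} \left(-3 - \frac{6}{7}\right)}{9} \cdot 9 = - \frac{\left(- \frac{7}{6}\right) \left(- \frac{27}{7}\right)}{9} \cdot 9 = \left(- \frac{1}{9}\right) \frac{9}{2} \cdot 9 = \left(- \frac{1}{2}\right) 9 = - \frac{9}{2}$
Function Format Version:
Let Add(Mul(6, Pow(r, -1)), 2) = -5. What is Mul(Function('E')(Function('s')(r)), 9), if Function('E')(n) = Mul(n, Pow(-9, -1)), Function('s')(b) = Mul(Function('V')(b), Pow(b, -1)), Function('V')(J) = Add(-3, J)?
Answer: Rational(-9, 2) ≈ -4.5000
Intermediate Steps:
r = Rational(-6, 7) (r = Mul(6, Pow(Add(-2, -5), -1)) = Mul(6, Pow(-7, -1)) = Mul(6, Rational(-1, 7)) = Rational(-6, 7) ≈ -0.85714)
Function('s')(b) = Mul(Pow(b, -1), Add(-3, b)) (Function('s')(b) = Mul(Add(-3, b), Pow(b, -1)) = Mul(Pow(b, -1), Add(-3, b)))
Function('E')(n) = Mul(Rational(-1, 9), n) (Function('E')(n) = Mul(n, Rational(-1, 9)) = Mul(Rational(-1, 9), n))
Mul(Function('E')(Function('s')(r)), 9) = Mul(Mul(Rational(-1, 9), Mul(Pow(Rational(-6, 7), -1), Add(-3, Rational(-6, 7)))), 9) = Mul(Mul(Rational(-1, 9), Mul(Rational(-7, 6), Rational(-27, 7))), 9) = Mul(Mul(Rational(-1, 9), Rational(9, 2)), 9) = Mul(Rational(-1, 2), 9) = Rational(-9, 2)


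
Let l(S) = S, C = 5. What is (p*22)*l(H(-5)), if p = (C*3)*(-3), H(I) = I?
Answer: 4950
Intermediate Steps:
p = -45 (p = (5*3)*(-3) = 15*(-3) = -45)
(p*22)*l(H(-5)) = -45*22*(-5) = -990*(-5) = 4950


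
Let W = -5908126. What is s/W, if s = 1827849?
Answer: -1827849/5908126 ≈ -0.30938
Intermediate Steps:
s/W = 1827849/(-5908126) = 1827849*(-1/5908126) = -1827849/5908126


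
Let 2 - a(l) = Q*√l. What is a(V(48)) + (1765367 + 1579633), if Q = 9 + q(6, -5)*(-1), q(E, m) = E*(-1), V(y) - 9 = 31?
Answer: 3345002 - 30*√10 ≈ 3.3449e+6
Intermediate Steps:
V(y) = 40 (V(y) = 9 + 31 = 40)
q(E, m) = -E
Q = 15 (Q = 9 - 1*6*(-1) = 9 - 6*(-1) = 9 + 6 = 15)
a(l) = 2 - 15*√l
a(V(48)) + (1765367 + 1579633) = (2 - 30*√10) + (1765367 + 1579633) = (2 - 30*√10) + 3345000 = 3345002 - 30*√10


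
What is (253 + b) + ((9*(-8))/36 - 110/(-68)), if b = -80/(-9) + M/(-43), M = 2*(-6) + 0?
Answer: 3444575/13158 ≈ 261.79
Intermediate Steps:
M = -12 (M = -12 + 0 = -12)
b = 3548/387 (b = -80/(-9) - 12/(-43) = -80*(-⅑) - 12*(-1/43) = 80/9 + 12/43 = 3548/387 ≈ 9.1680)
(253 + b) + ((9*(-8))/36 - 110/(-68)) = (253 + 3548/387) + ((9*(-8))/36 - 110/(-68)) = 101459/387 + (-72*1/36 - 110*(-1/68)) = 101459/387 + (-2 + 55/34) = 101459/387 - 13/34 = 3444575/13158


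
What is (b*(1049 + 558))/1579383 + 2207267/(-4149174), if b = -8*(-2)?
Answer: -1126478804791/2184378293214 ≈ -0.51570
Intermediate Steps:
b = 16
(b*(1049 + 558))/1579383 + 2207267/(-4149174) = (16*(1049 + 558))/1579383 + 2207267/(-4149174) = (16*1607)*(1/1579383) + 2207267*(-1/4149174) = 25712*(1/1579383) - 2207267/4149174 = 25712/1579383 - 2207267/4149174 = -1126478804791/2184378293214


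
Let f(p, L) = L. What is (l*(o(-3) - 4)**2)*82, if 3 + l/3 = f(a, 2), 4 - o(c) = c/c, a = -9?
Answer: -246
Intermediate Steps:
o(c) = 3 (o(c) = 4 - c/c = 4 - 1*1 = 4 - 1 = 3)
l = -3 (l = -9 + 3*2 = -9 + 6 = -3)
(l*(o(-3) - 4)**2)*82 = -3*(3 - 4)**2*82 = -3*(-1)**2*82 = -3*1*82 = -3*82 = -246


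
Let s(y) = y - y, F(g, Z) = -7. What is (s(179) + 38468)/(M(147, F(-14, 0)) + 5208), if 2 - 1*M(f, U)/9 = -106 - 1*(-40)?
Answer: 9617/1455 ≈ 6.6096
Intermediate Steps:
s(y) = 0
M(f, U) = 612 (M(f, U) = 18 - 9*(-106 - 1*(-40)) = 18 - 9*(-106 + 40) = 18 - 9*(-66) = 18 + 594 = 612)
(s(179) + 38468)/(M(147, F(-14, 0)) + 5208) = (0 + 38468)/(612 + 5208) = 38468/5820 = 38468*(1/5820) = 9617/1455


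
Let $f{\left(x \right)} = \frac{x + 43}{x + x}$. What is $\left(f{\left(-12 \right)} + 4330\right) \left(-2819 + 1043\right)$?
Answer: $-7687786$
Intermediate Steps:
$f{\left(x \right)} = \frac{43 + x}{2 x}$
$\left(f{\left(-12 \right)} + 4330\right) \left(-2819 + 1043\right) = \left(\frac{43 - 12}{2 \left(-12\right)} + 4330\right) \left(-2819 + 1043\right) = \left(\frac{1}{2} \left(- \frac{1}{12}\right) 31 + 4330\right) \left(-1776\right) = \left(- \frac{31}{24} + 4330\right) \left(-1776\right) = \frac{103889}{24} \left(-1776\right) = -7687786$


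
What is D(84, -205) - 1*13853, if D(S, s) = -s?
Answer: -13648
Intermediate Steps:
D(84, -205) - 1*13853 = -1*(-205) - 1*13853 = 205 - 13853 = -13648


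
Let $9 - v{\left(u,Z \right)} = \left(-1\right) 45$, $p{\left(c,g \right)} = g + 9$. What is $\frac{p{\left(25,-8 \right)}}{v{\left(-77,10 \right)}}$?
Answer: $\frac{1}{54} \approx 0.018519$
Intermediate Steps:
$p{\left(c,g \right)} = 9 + g$
$v{\left(u,Z \right)} = 54$ ($v{\left(u,Z \right)} = 9 - \left(-1\right) 45 = 9 - -45 = 9 + 45 = 54$)
$\frac{p{\left(25,-8 \right)}}{v{\left(-77,10 \right)}} = \frac{9 - 8}{54} = 1 \cdot \frac{1}{54} = \frac{1}{54}$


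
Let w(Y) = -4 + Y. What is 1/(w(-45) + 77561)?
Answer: 1/77512 ≈ 1.2901e-5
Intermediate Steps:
1/(w(-45) + 77561) = 1/((-4 - 45) + 77561) = 1/(-49 + 77561) = 1/77512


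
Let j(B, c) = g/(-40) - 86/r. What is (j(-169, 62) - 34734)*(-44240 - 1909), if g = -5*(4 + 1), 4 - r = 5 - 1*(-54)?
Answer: 705248879553/440 ≈ 1.6028e+9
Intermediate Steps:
r = -55 (r = 4 - (5 - 1*(-54)) = 4 - (5 + 54) = 4 - 1*59 = 4 - 59 = -55)
g = -25 (g = -5*5 = -25)
j(B, c) = 963/440 (j(B, c) = -25/(-40) - 86/(-55) = -25*(-1/40) - 86*(-1/55) = 5/8 + 86/55 = 963/440)
(j(-169, 62) - 34734)*(-44240 - 1909) = (963/440 - 34734)*(-44240 - 1909) = -15281997/440*(-46149) = 705248879553/440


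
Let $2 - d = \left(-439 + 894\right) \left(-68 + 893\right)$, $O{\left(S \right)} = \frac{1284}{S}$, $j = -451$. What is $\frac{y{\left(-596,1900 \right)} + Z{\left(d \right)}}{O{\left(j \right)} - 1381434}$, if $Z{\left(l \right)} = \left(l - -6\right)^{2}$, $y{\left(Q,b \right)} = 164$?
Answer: $- \frac{21182024522901}{207676006} \approx -1.02 \cdot 10^{5}$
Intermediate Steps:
$d = -375373$ ($d = 2 - \left(-439 + 894\right) \left(-68 + 893\right) = 2 - 455 \cdot 825 = 2 - 375375 = -375373$)
$Z{\left(l \right)} = \left(6 + l\right)^{2}$ ($Z{\left(l \right)} = \left(l + 6\right)^{2} = \left(6 + l\right)^{2}$)
$\frac{y{\left(-596,1900 \right)} + Z{\left(d \right)}}{O{\left(j \right)} - 1381434} = \frac{164 + \left(6 - 375373\right)^{2}}{\frac{1284}{-451} - 1381434} = \frac{164 + \left(-375367\right)^{2}}{1284 \left(- \frac{1}{451}\right) - 1381434} = \frac{164 + 140900384689}{- \frac{1284}{451} - 1381434} = \frac{140900384853}{- \frac{623028018}{451}} = 140900384853 \left(- \frac{451}{623028018}\right) = - \frac{21182024522901}{207676006}$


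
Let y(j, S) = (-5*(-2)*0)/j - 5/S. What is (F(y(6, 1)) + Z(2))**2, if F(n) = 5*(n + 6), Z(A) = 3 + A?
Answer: 100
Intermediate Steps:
y(j, S) = -5/S (y(j, S) = (10*0)/j - 5/S = 0/j - 5/S = 0 - 5/S = -5/S)
F(n) = 30 + 5*n (F(n) = 5*(6 + n) = 30 + 5*n)
(F(y(6, 1)) + Z(2))**2 = ((30 + 5*(-5/1)) + (3 + 2))**2 = ((30 + 5*(-5*1)) + 5)**2 = ((30 + 5*(-5)) + 5)**2 = ((30 - 25) + 5)**2 = (5 + 5)**2 = 10**2 = 100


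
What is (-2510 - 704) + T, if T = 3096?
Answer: -118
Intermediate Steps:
(-2510 - 704) + T = (-2510 - 704) + 3096 = -3214 + 3096 = -118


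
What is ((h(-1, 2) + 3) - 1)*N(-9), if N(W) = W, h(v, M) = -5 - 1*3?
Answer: 54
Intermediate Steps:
h(v, M) = -8 (h(v, M) = -5 - 3 = -8)
((h(-1, 2) + 3) - 1)*N(-9) = ((-8 + 3) - 1)*(-9) = (-5 - 1)*(-9) = -6*(-9) = 54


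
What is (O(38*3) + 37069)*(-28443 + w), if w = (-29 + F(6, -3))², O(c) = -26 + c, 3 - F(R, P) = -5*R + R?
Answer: -1056707923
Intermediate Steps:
F(R, P) = 3 + 4*R (F(R, P) = 3 - (-5*R + R) = 3 - (-4)*R = 3 + 4*R)
w = 4 (w = (-29 + (3 + 4*6))² = (-29 + (3 + 24))² = (-29 + 27)² = (-2)² = 4)
(O(38*3) + 37069)*(-28443 + w) = ((-26 + 38*3) + 37069)*(-28443 + 4) = ((-26 + 114) + 37069)*(-28439) = (88 + 37069)*(-28439) = 37157*(-28439) = -1056707923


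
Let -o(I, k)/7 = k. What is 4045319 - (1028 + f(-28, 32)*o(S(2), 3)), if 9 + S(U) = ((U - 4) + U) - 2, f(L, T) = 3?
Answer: 4044354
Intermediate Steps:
S(U) = -15 + 2*U (S(U) = -9 + (((U - 4) + U) - 2) = -9 + (((-4 + U) + U) - 2) = -9 + ((-4 + 2*U) - 2) = -9 + (-6 + 2*U) = -15 + 2*U)
o(I, k) = -7*k
4045319 - (1028 + f(-28, 32)*o(S(2), 3)) = 4045319 - (1028 + 3*(-7*3)) = 4045319 - (1028 + 3*(-21)) = 4045319 - (1028 - 63) = 4045319 - 1*965 = 4045319 - 965 = 4044354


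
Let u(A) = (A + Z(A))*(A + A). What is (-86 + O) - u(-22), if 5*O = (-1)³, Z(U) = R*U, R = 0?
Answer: -5271/5 ≈ -1054.2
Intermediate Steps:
Z(U) = 0 (Z(U) = 0*U = 0)
O = -⅕ (O = (⅕)*(-1)³ = (⅕)*(-1) = -⅕ ≈ -0.20000)
u(A) = 2*A² (u(A) = (A + 0)*(A + A) = A*(2*A) = 2*A²)
(-86 + O) - u(-22) = (-86 - ⅕) - 2*(-22)² = -431/5 - 2*484 = -431/5 - 1*968 = -431/5 - 968 = -5271/5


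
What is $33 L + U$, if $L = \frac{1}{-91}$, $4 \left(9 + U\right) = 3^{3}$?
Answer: $- \frac{951}{364} \approx -2.6126$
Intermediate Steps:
$U = - \frac{9}{4}$ ($U = -9 + \frac{3^{3}}{4} = -9 + \frac{1}{4} \cdot 27 = -9 + \frac{27}{4} = - \frac{9}{4} \approx -2.25$)
$L = - \frac{1}{91} \approx -0.010989$
$33 L + U = 33 \left(- \frac{1}{91}\right) - \frac{9}{4} = - \frac{33}{91} - \frac{9}{4} = - \frac{951}{364}$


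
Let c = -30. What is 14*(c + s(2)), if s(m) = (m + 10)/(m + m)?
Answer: -378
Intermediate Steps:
s(m) = (10 + m)/(2*m) (s(m) = (10 + m)/((2*m)) = (10 + m)*(1/(2*m)) = (10 + m)/(2*m))
14*(c + s(2)) = 14*(-30 + (1/2)*(10 + 2)/2) = 14*(-30 + (1/2)*(1/2)*12) = 14*(-30 + 3) = 14*(-27) = -378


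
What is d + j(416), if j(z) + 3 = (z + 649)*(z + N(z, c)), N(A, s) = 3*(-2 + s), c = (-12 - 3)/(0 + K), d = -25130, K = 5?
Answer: 401932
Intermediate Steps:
c = -3 (c = (-12 - 3)/(0 + 5) = -15/5 = -15*⅕ = -3)
N(A, s) = -6 + 3*s
j(z) = -3 + (-15 + z)*(649 + z) (j(z) = -3 + (z + 649)*(z + (-6 + 3*(-3))) = -3 + (649 + z)*(z + (-6 - 9)) = -3 + (649 + z)*(z - 15) = -3 + (649 + z)*(-15 + z) = -3 + (-15 + z)*(649 + z))
d + j(416) = -25130 + (-9738 + 416² + 634*416) = -25130 + (-9738 + 173056 + 263744) = -25130 + 427062 = 401932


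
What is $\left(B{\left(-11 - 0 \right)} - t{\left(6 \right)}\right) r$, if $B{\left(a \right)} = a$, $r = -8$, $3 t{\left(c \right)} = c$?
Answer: $104$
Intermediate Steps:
$t{\left(c \right)} = \frac{c}{3}$
$\left(B{\left(-11 - 0 \right)} - t{\left(6 \right)}\right) r = \left(\left(-11 - 0\right) - \frac{1}{3} \cdot 6\right) \left(-8\right) = \left(\left(-11 + 0\right) - 2\right) \left(-8\right) = \left(-11 - 2\right) \left(-8\right) = \left(-13\right) \left(-8\right) = 104$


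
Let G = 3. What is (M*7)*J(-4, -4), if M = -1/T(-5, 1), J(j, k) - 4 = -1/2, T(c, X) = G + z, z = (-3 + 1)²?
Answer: -7/2 ≈ -3.5000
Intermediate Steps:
z = 4 (z = (-2)² = 4)
T(c, X) = 7 (T(c, X) = 3 + 4 = 7)
J(j, k) = 7/2 (J(j, k) = 4 - 1/2 = 4 - 1*½ = 4 - ½ = 7/2)
M = -⅐ (M = -1/7 = -1*⅐ = -⅐ ≈ -0.14286)
(M*7)*J(-4, -4) = -⅐*7*(7/2) = -1*7/2 = -7/2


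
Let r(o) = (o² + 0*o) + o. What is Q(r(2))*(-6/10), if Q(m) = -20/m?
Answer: 2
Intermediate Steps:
r(o) = o + o² (r(o) = (o² + 0) + o = o² + o = o + o²)
Q(r(2))*(-6/10) = (-20*1/(2*(1 + 2)))*(-6/10) = (-20/(2*3))*(-6/10) = (-20/6)*(-3*⅕) = -20*⅙*(-⅗) = -10/3*(-⅗) = 2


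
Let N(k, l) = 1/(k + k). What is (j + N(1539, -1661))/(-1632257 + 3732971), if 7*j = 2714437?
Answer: 8355037093/45261983844 ≈ 0.18459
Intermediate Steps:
N(k, l) = 1/(2*k)
j = 2714437/7 (j = (⅐)*2714437 = 2714437/7 ≈ 3.8778e+5)
(j + N(1539, -1661))/(-1632257 + 3732971) = (2714437/7 + (½)/1539)/(-1632257 + 3732971) = (2714437/7 + (½)*(1/1539))/2100714 = (2714437/7 + 1/3078)*(1/2100714) = (8355037093/21546)*(1/2100714) = 8355037093/45261983844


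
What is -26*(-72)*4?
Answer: 7488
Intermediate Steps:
-26*(-72)*4 = 1872*4 = 7488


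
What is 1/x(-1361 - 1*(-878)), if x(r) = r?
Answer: -1/483 ≈ -0.0020704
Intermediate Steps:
1/x(-1361 - 1*(-878)) = 1/(-1361 - 1*(-878)) = 1/(-1361 + 878) = 1/(-483) = -1/483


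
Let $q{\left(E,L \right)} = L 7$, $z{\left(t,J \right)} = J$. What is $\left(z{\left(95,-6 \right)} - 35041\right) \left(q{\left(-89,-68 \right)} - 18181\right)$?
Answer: $653871879$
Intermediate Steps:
$q{\left(E,L \right)} = 7 L$
$\left(z{\left(95,-6 \right)} - 35041\right) \left(q{\left(-89,-68 \right)} - 18181\right) = \left(-6 - 35041\right) \left(7 \left(-68\right) - 18181\right) = - 35047 \left(-476 - 18181\right) = \left(-35047\right) \left(-18657\right) = 653871879$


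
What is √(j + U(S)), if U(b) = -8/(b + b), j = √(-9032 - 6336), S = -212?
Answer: √(53 + 5618*I*√3842)/53 ≈ 7.8736 + 7.8724*I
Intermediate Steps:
j = 2*I*√3842 (j = √(-15368) = 2*I*√3842 ≈ 123.97*I)
U(b) = -4/b (U(b) = -8/(2*b) = (1/(2*b))*(-8) = -4/b)
√(j + U(S)) = √(2*I*√3842 - 4/(-212)) = √(2*I*√3842 - 4*(-1/212)) = √(2*I*√3842 + 1/53) = √(1/53 + 2*I*√3842)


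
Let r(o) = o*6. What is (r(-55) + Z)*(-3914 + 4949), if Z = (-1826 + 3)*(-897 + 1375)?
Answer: -902234340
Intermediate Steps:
r(o) = 6*o
Z = -871394 (Z = -1823*478 = -871394)
(r(-55) + Z)*(-3914 + 4949) = (6*(-55) - 871394)*(-3914 + 4949) = (-330 - 871394)*1035 = -871724*1035 = -902234340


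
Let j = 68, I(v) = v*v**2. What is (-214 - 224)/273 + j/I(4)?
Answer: -789/1456 ≈ -0.54190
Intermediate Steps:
I(v) = v**3
(-214 - 224)/273 + j/I(4) = (-214 - 224)/273 + 68/(4**3) = -438*1/273 + 68/64 = -146/91 + 68*(1/64) = -146/91 + 17/16 = -789/1456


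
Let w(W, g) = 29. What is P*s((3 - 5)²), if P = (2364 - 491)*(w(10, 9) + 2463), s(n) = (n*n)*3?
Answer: 224040768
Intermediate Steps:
s(n) = 3*n² (s(n) = n²*3 = 3*n²)
P = 4667516 (P = (2364 - 491)*(29 + 2463) = 1873*2492 = 4667516)
P*s((3 - 5)²) = 4667516*(3*((3 - 5)²)²) = 4667516*(3*((-2)²)²) = 4667516*(3*4²) = 4667516*(3*16) = 4667516*48 = 224040768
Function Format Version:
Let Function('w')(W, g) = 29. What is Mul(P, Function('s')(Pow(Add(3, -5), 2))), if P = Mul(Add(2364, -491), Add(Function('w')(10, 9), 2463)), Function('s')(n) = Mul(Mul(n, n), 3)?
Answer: 224040768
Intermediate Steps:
Function('s')(n) = Mul(3, Pow(n, 2)) (Function('s')(n) = Mul(Pow(n, 2), 3) = Mul(3, Pow(n, 2)))
P = 4667516 (P = Mul(Add(2364, -491), Add(29, 2463)) = Mul(1873, 2492) = 4667516)
Mul(P, Function('s')(Pow(Add(3, -5), 2))) = Mul(4667516, Mul(3, Pow(Pow(Add(3, -5), 2), 2))) = Mul(4667516, Mul(3, Pow(Pow(-2, 2), 2))) = Mul(4667516, Mul(3, Pow(4, 2))) = Mul(4667516, Mul(3, 16)) = Mul(4667516, 48) = 224040768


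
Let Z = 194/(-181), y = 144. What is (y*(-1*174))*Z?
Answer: 4860864/181 ≈ 26856.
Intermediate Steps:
Z = -194/181 (Z = 194*(-1/181) = -194/181 ≈ -1.0718)
(y*(-1*174))*Z = (144*(-1*174))*(-194/181) = (144*(-174))*(-194/181) = -25056*(-194/181) = 4860864/181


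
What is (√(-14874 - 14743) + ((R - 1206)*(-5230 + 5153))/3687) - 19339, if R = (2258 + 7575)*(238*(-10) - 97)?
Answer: 1804228226/3687 + I*√29617 ≈ 4.8935e+5 + 172.1*I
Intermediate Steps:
R = -24356341 (R = 9833*(-2380 - 97) = 9833*(-2477) = -24356341)
(√(-14874 - 14743) + ((R - 1206)*(-5230 + 5153))/3687) - 19339 = (√(-14874 - 14743) + ((-24356341 - 1206)*(-5230 + 5153))/3687) - 19339 = (√(-29617) - 24357547*(-77)*(1/3687)) - 19339 = (I*√29617 + 1875531119*(1/3687)) - 19339 = (I*√29617 + 1875531119/3687) - 19339 = (1875531119/3687 + I*√29617) - 19339 = 1804228226/3687 + I*√29617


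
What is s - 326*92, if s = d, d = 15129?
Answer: -14863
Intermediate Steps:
s = 15129
s - 326*92 = 15129 - 326*92 = 15129 - 29992 = -14863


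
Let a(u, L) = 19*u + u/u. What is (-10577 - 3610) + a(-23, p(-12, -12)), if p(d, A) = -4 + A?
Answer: -14623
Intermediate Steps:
a(u, L) = 1 + 19*u (a(u, L) = 19*u + 1 = 1 + 19*u)
(-10577 - 3610) + a(-23, p(-12, -12)) = (-10577 - 3610) + (1 + 19*(-23)) = -14187 + (1 - 437) = -14187 - 436 = -14623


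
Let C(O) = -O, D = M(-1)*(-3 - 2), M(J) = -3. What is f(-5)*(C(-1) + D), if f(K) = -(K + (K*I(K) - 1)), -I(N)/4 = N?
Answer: 1696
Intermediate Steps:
I(N) = -4*N
f(K) = 1 - K + 4*K**2 (f(K) = -(K + (K*(-4*K) - 1)) = -(K + (-4*K**2 - 1)) = -(K + (-1 - 4*K**2)) = -(-1 + K - 4*K**2) = 1 - K + 4*K**2)
D = 15 (D = -3*(-3 - 2) = -3*(-5) = 15)
f(-5)*(C(-1) + D) = (1 - 1*(-5) + 4*(-5)**2)*(-1*(-1) + 15) = (1 + 5 + 4*25)*(1 + 15) = (1 + 5 + 100)*16 = 106*16 = 1696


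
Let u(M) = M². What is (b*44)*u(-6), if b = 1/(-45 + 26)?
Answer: -1584/19 ≈ -83.368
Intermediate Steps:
b = -1/19 (b = 1/(-19) = -1/19 ≈ -0.052632)
(b*44)*u(-6) = -1/19*44*(-6)² = -44/19*36 = -1584/19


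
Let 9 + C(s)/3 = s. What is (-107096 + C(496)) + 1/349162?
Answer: -36883727869/349162 ≈ -1.0564e+5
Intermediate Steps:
C(s) = -27 + 3*s
(-107096 + C(496)) + 1/349162 = (-107096 + (-27 + 3*496)) + 1/349162 = (-107096 + (-27 + 1488)) + 1/349162 = (-107096 + 1461) + 1/349162 = -105635 + 1/349162 = -36883727869/349162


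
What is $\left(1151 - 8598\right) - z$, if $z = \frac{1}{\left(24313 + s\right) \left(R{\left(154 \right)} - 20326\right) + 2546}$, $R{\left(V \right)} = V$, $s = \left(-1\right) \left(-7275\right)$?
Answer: $- \frac{4745158323729}{637190590} \approx -7447.0$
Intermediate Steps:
$s = 7275$
$z = - \frac{1}{637190590}$ ($z = \frac{1}{\left(24313 + 7275\right) \left(154 - 20326\right) + 2546} = \frac{1}{31588 \left(-20172\right) + 2546} = \frac{1}{-637193136 + 2546} = \frac{1}{-637190590} = - \frac{1}{637190590} \approx -1.5694 \cdot 10^{-9}$)
$\left(1151 - 8598\right) - z = \left(1151 - 8598\right) - - \frac{1}{637190590} = -7447 + \frac{1}{637190590} = - \frac{4745158323729}{637190590}$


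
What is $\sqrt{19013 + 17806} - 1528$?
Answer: $-1528 + 3 \sqrt{4091} \approx -1336.1$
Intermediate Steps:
$\sqrt{19013 + 17806} - 1528 = \sqrt{36819} - 1528 = 3 \sqrt{4091} - 1528 = -1528 + 3 \sqrt{4091}$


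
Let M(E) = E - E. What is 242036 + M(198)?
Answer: 242036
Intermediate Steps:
M(E) = 0
242036 + M(198) = 242036 + 0 = 242036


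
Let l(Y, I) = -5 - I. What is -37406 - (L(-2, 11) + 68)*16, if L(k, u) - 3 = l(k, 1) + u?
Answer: -38622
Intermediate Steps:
L(k, u) = -3 + u (L(k, u) = 3 + ((-5 - 1*1) + u) = 3 + ((-5 - 1) + u) = 3 + (-6 + u) = -3 + u)
-37406 - (L(-2, 11) + 68)*16 = -37406 - ((-3 + 11) + 68)*16 = -37406 - (8 + 68)*16 = -37406 - 76*16 = -37406 - 1*1216 = -37406 - 1216 = -38622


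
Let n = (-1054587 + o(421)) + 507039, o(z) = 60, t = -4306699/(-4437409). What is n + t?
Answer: -2429423871893/4437409 ≈ -5.4749e+5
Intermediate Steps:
t = 4306699/4437409 (t = -4306699*(-1/4437409) = 4306699/4437409 ≈ 0.97054)
n = -547488 (n = (-1054587 + 60) + 507039 = -1054527 + 507039 = -547488)
n + t = -547488 + 4306699/4437409 = -2429423871893/4437409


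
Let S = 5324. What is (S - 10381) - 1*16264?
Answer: -21321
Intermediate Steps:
(S - 10381) - 1*16264 = (5324 - 10381) - 1*16264 = -5057 - 16264 = -21321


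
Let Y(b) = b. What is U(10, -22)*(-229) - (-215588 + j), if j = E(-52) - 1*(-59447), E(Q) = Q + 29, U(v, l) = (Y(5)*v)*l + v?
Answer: 405774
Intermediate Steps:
U(v, l) = v + 5*l*v (U(v, l) = (5*v)*l + v = 5*l*v + v = v + 5*l*v)
E(Q) = 29 + Q
j = 59424 (j = (29 - 52) - 1*(-59447) = -23 + 59447 = 59424)
U(10, -22)*(-229) - (-215588 + j) = (10*(1 + 5*(-22)))*(-229) - (-215588 + 59424) = (10*(1 - 110))*(-229) - 1*(-156164) = (10*(-109))*(-229) + 156164 = -1090*(-229) + 156164 = 249610 + 156164 = 405774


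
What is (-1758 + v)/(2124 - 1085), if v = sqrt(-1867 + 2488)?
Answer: -1758/1039 + 3*sqrt(69)/1039 ≈ -1.6680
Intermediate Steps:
v = 3*sqrt(69) (v = sqrt(621) = 3*sqrt(69) ≈ 24.920)
(-1758 + v)/(2124 - 1085) = (-1758 + 3*sqrt(69))/(2124 - 1085) = (-1758 + 3*sqrt(69))/1039 = (-1758 + 3*sqrt(69))*(1/1039) = -1758/1039 + 3*sqrt(69)/1039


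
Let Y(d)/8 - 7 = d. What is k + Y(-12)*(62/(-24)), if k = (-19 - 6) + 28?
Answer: 319/3 ≈ 106.33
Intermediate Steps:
Y(d) = 56 + 8*d
k = 3 (k = -25 + 28 = 3)
k + Y(-12)*(62/(-24)) = 3 + (56 + 8*(-12))*(62/(-24)) = 3 + (56 - 96)*(62*(-1/24)) = 3 - 40*(-31/12) = 3 + 310/3 = 319/3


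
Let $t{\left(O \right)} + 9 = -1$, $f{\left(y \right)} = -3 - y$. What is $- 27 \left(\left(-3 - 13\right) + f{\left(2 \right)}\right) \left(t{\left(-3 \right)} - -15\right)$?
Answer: $2835$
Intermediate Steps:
$t{\left(O \right)} = -10$ ($t{\left(O \right)} = -9 - 1 = -10$)
$- 27 \left(\left(-3 - 13\right) + f{\left(2 \right)}\right) \left(t{\left(-3 \right)} - -15\right) = - 27 \left(\left(-3 - 13\right) - 5\right) \left(-10 - -15\right) = - 27 \left(-16 - 5\right) \left(-10 + 15\right) = - 27 \left(-16 - 5\right) 5 = \left(-27\right) \left(-21\right) 5 = 567 \cdot 5 = 2835$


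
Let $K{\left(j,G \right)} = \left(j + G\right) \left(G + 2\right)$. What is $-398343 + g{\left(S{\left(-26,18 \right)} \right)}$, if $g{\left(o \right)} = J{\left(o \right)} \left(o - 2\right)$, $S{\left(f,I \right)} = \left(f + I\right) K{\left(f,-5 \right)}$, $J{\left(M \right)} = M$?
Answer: $156681$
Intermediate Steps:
$K{\left(j,G \right)} = \left(2 + G\right) \left(G + j\right)$ ($K{\left(j,G \right)} = \left(G + j\right) \left(2 + G\right) = \left(2 + G\right) \left(G + j\right)$)
$S{\left(f,I \right)} = \left(15 - 3 f\right) \left(I + f\right)$ ($S{\left(f,I \right)} = \left(f + I\right) \left(\left(-5\right)^{2} + 2 \left(-5\right) + 2 f - 5 f\right) = \left(I + f\right) \left(25 - 10 + 2 f - 5 f\right) = \left(I + f\right) \left(15 - 3 f\right) = \left(15 - 3 f\right) \left(I + f\right)$)
$g{\left(o \right)} = o \left(-2 + o\right)$ ($g{\left(o \right)} = o \left(o - 2\right) = o \left(-2 + o\right)$)
$-398343 + g{\left(S{\left(-26,18 \right)} \right)} = -398343 + - 3 \left(-5 - 26\right) \left(18 - 26\right) \left(-2 - 3 \left(-5 - 26\right) \left(18 - 26\right)\right) = -398343 + \left(-3\right) \left(-31\right) \left(-8\right) \left(-2 - \left(-93\right) \left(-8\right)\right) = -398343 - 744 \left(-2 - 744\right) = -398343 - -555024 = -398343 + 555024 = 156681$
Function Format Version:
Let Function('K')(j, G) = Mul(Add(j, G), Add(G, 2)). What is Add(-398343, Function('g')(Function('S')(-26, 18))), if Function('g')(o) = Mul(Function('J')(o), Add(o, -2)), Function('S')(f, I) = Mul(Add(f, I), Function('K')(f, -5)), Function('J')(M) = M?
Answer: 156681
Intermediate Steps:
Function('K')(j, G) = Mul(Add(2, G), Add(G, j)) (Function('K')(j, G) = Mul(Add(G, j), Add(2, G)) = Mul(Add(2, G), Add(G, j)))
Function('S')(f, I) = Mul(Add(15, Mul(-3, f)), Add(I, f)) (Function('S')(f, I) = Mul(Add(f, I), Add(Pow(-5, 2), Mul(2, -5), Mul(2, f), Mul(-5, f))) = Mul(Add(I, f), Add(25, -10, Mul(2, f), Mul(-5, f))) = Mul(Add(I, f), Add(15, Mul(-3, f))) = Mul(Add(15, Mul(-3, f)), Add(I, f)))
Function('g')(o) = Mul(o, Add(-2, o)) (Function('g')(o) = Mul(o, Add(o, -2)) = Mul(o, Add(-2, o)))
Add(-398343, Function('g')(Function('S')(-26, 18))) = Add(-398343, Mul(Mul(-3, Add(-5, -26), Add(18, -26)), Add(-2, Mul(-3, Add(-5, -26), Add(18, -26))))) = Add(-398343, Mul(Mul(-3, -31, -8), Add(-2, Mul(-3, -31, -8)))) = Add(-398343, Mul(-744, Add(-2, -744))) = Add(-398343, Mul(-744, -746)) = Add(-398343, 555024) = 156681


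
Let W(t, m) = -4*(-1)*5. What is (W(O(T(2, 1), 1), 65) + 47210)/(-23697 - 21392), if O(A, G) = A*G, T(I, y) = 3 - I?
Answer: -47230/45089 ≈ -1.0475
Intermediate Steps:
W(t, m) = 20 (W(t, m) = 4*5 = 20)
(W(O(T(2, 1), 1), 65) + 47210)/(-23697 - 21392) = (20 + 47210)/(-23697 - 21392) = 47230/(-45089) = 47230*(-1/45089) = -47230/45089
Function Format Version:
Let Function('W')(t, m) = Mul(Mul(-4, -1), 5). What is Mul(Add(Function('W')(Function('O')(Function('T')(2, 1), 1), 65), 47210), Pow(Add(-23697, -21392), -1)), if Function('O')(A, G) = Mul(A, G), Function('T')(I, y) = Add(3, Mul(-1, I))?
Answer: Rational(-47230, 45089) ≈ -1.0475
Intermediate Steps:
Function('W')(t, m) = 20 (Function('W')(t, m) = Mul(4, 5) = 20)
Mul(Add(Function('W')(Function('O')(Function('T')(2, 1), 1), 65), 47210), Pow(Add(-23697, -21392), -1)) = Mul(Add(20, 47210), Pow(Add(-23697, -21392), -1)) = Mul(47230, Pow(-45089, -1)) = Mul(47230, Rational(-1, 45089)) = Rational(-47230, 45089)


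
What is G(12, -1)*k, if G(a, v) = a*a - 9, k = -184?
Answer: -24840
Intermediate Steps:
G(a, v) = -9 + a**2 (G(a, v) = a**2 - 9 = -9 + a**2)
G(12, -1)*k = (-9 + 12**2)*(-184) = (-9 + 144)*(-184) = 135*(-184) = -24840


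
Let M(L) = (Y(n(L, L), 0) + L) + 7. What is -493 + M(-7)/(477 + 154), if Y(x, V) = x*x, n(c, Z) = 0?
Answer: -493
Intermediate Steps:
Y(x, V) = x²
M(L) = 7 + L (M(L) = (0² + L) + 7 = (0 + L) + 7 = L + 7 = 7 + L)
-493 + M(-7)/(477 + 154) = -493 + (7 - 7)/(477 + 154) = -493 + 0/631 = -493 + (1/631)*0 = -493 + 0 = -493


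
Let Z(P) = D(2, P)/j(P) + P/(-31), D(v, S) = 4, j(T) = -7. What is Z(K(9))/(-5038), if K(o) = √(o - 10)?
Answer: 2/17633 + I/156178 ≈ 0.00011342 + 6.403e-6*I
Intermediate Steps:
K(o) = √(-10 + o)
Z(P) = -4/7 - P/31 (Z(P) = 4/(-7) + P/(-31) = 4*(-⅐) + P*(-1/31) = -4/7 - P/31)
Z(K(9))/(-5038) = (-4/7 - √(-10 + 9)/31)/(-5038) = (-4/7 - I/31)*(-1/5038) = 2/17633 + I/156178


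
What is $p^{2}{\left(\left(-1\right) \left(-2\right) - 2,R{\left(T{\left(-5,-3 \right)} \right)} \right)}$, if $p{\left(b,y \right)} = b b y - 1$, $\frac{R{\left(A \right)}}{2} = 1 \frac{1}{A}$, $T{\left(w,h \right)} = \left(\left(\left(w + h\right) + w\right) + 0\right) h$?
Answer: $1$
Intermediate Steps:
$T{\left(w,h \right)} = h \left(h + 2 w\right)$ ($T{\left(w,h \right)} = \left(\left(\left(h + w\right) + w\right) + 0\right) h = \left(\left(h + 2 w\right) + 0\right) h = \left(h + 2 w\right) h = h \left(h + 2 w\right)$)
$R{\left(A \right)} = \frac{2}{A}$ ($R{\left(A \right)} = 2 \cdot 1 \frac{1}{A} = \frac{2}{A}$)
$p{\left(b,y \right)} = -1 + y b^{2}$ ($p{\left(b,y \right)} = b^{2} y - 1 = y b^{2} - 1 = -1 + y b^{2}$)
$p^{2}{\left(\left(-1\right) \left(-2\right) - 2,R{\left(T{\left(-5,-3 \right)} \right)} \right)} = \left(-1 + \frac{2}{\left(-3\right) \left(-3 + 2 \left(-5\right)\right)} \left(\left(-1\right) \left(-2\right) - 2\right)^{2}\right)^{2} = \left(-1 + \frac{2}{\left(-3\right) \left(-3 - 10\right)} \left(2 - 2\right)^{2}\right)^{2} = \left(-1 + \frac{2}{\left(-3\right) \left(-13\right)} 0^{2}\right)^{2} = \left(-1 + \frac{2}{39} \cdot 0\right)^{2} = \left(-1 + 0\right)^{2} = \left(-1\right)^{2} = 1$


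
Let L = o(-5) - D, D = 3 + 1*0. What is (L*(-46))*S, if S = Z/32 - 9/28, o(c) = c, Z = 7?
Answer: -529/14 ≈ -37.786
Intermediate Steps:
D = 3 (D = 3 + 0 = 3)
S = -23/224 (S = 7/32 - 9/28 = -23/224 ≈ -0.10268)
L = -8 (L = -5 - 1*3 = -5 - 3 = -8)
(L*(-46))*S = -8*(-46)*(-23/224) = 368*(-23/224) = -529/14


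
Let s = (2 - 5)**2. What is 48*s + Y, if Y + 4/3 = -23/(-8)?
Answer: 10405/24 ≈ 433.54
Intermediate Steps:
Y = 37/24 (Y = -4/3 - 23/(-8) = -4/3 - 23*(-1/8) = -4/3 + 23/8 = 37/24 ≈ 1.5417)
s = 9 (s = (-3)**2 = 9)
48*s + Y = 48*9 + 37/24 = 432 + 37/24 = 10405/24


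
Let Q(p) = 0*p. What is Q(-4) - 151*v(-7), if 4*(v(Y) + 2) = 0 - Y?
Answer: 151/4 ≈ 37.750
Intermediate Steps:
Q(p) = 0
v(Y) = -2 - Y/4 (v(Y) = -2 + (0 - Y)/4 = -2 + (-Y)/4 = -2 - Y/4)
Q(-4) - 151*v(-7) = 0 - 151*(-2 - ¼*(-7)) = 0 - 151*(-2 + 7/4) = 0 - 151*(-¼) = 0 + 151/4 = 151/4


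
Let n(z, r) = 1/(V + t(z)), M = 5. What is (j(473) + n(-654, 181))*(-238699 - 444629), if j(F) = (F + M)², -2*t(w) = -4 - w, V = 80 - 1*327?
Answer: -22326520438704/143 ≈ -1.5613e+11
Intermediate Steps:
V = -247 (V = 80 - 327 = -247)
t(w) = 2 + w/2 (t(w) = -(-4 - w)/2 = 2 + w/2)
j(F) = (5 + F)² (j(F) = (F + 5)² = (5 + F)²)
n(z, r) = 1/(-245 + z/2) (n(z, r) = 1/(-247 + (2 + z/2)) = 1/(-245 + z/2))
(j(473) + n(-654, 181))*(-238699 - 444629) = ((5 + 473)² + 2/(-490 - 654))*(-238699 - 444629) = (478² + 2/(-1144))*(-683328) = (228484 + 2*(-1/1144))*(-683328) = (228484 - 1/572)*(-683328) = (130692847/572)*(-683328) = -22326520438704/143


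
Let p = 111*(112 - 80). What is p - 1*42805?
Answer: -39253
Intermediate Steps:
p = 3552 (p = 111*32 = 3552)
p - 1*42805 = 3552 - 1*42805 = 3552 - 42805 = -39253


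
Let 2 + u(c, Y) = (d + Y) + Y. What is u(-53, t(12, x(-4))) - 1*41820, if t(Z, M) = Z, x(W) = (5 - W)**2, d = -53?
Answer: -41851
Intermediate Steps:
u(c, Y) = -55 + 2*Y (u(c, Y) = -2 + ((-53 + Y) + Y) = -2 + (-53 + 2*Y) = -55 + 2*Y)
u(-53, t(12, x(-4))) - 1*41820 = (-55 + 2*12) - 1*41820 = (-55 + 24) - 41820 = -31 - 41820 = -41851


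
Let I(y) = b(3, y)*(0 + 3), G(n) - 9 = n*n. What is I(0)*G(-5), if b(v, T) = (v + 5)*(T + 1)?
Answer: 816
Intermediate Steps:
b(v, T) = (1 + T)*(5 + v) (b(v, T) = (5 + v)*(1 + T) = (1 + T)*(5 + v))
G(n) = 9 + n² (G(n) = 9 + n*n = 9 + n²)
I(y) = 24 + 24*y (I(y) = (5 + 3 + 5*y + y*3)*(0 + 3) = (5 + 3 + 5*y + 3*y)*3 = (8 + 8*y)*3 = 24 + 24*y)
I(0)*G(-5) = (24 + 24*0)*(9 + (-5)²) = (24 + 0)*(9 + 25) = 24*34 = 816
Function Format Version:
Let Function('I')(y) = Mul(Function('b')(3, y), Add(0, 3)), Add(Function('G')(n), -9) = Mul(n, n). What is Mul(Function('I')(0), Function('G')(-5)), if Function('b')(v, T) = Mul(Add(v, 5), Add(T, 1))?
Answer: 816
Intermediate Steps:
Function('b')(v, T) = Mul(Add(1, T), Add(5, v)) (Function('b')(v, T) = Mul(Add(5, v), Add(1, T)) = Mul(Add(1, T), Add(5, v)))
Function('G')(n) = Add(9, Pow(n, 2)) (Function('G')(n) = Add(9, Mul(n, n)) = Add(9, Pow(n, 2)))
Function('I')(y) = Add(24, Mul(24, y)) (Function('I')(y) = Mul(Add(5, 3, Mul(5, y), Mul(y, 3)), Add(0, 3)) = Mul(Add(5, 3, Mul(5, y), Mul(3, y)), 3) = Mul(Add(8, Mul(8, y)), 3) = Add(24, Mul(24, y)))
Mul(Function('I')(0), Function('G')(-5)) = Mul(Add(24, Mul(24, 0)), Add(9, Pow(-5, 2))) = Mul(Add(24, 0), Add(9, 25)) = Mul(24, 34) = 816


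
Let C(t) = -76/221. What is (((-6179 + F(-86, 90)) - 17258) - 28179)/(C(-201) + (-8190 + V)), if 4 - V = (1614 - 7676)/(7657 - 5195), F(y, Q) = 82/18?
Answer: 126368505653/20037898719 ≈ 6.3065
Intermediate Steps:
F(y, Q) = 41/9 (F(y, Q) = 82*(1/18) = 41/9)
C(t) = -76/221 (C(t) = -76*1/221 = -76/221)
V = 7955/1231 (V = 4 - (1614 - 7676)/(7657 - 5195) = 4 - (-6062)/2462 = 4 - 1*(-3031/1231) = 4 + 3031/1231 = 7955/1231 ≈ 6.4622)
(((-6179 + F(-86, 90)) - 17258) - 28179)/(C(-201) + (-8190 + V)) = (((-6179 + 41/9) - 17258) - 28179)/(-76/221 + (-8190 + 7955/1231)) = ((-55570/9 - 17258) - 28179)/(-76/221 - 10073935/1231) = (-210892/9 - 28179)/(-2226433191/272051) = -464503/9*(-272051/2226433191) = 126368505653/20037898719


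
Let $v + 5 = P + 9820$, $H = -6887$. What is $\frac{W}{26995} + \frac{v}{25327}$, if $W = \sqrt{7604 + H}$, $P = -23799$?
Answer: $- \frac{736}{1333} + \frac{\sqrt{717}}{26995} \approx -0.55115$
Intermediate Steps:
$v = -13984$ ($v = -5 + \left(-23799 + 9820\right) = -5 - 13979 = -13984$)
$W = \sqrt{717}$ ($W = \sqrt{7604 - 6887} = \sqrt{717} \approx 26.777$)
$\frac{W}{26995} + \frac{v}{25327} = \frac{\sqrt{717}}{26995} - \frac{13984}{25327} = \sqrt{717} \cdot \frac{1}{26995} - \frac{736}{1333} = \frac{\sqrt{717}}{26995} - \frac{736}{1333} = - \frac{736}{1333} + \frac{\sqrt{717}}{26995}$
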